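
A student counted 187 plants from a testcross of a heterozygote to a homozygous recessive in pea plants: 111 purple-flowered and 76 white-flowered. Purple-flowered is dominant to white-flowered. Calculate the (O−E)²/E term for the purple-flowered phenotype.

3.275

A testcross of a heterozygote (Aa × aa) gives a 1:1 phenotypic ratio.
The 1:1 ratio has 2 parts, so with N = 187 the expected counts are:
  purple-flowered: 187 × 1/2 = 93.5
  white-flowered: 187 × 1/2 = 93.5
Contribution of purple-flowered: (111 − 93.5)² / 93.5 = 3.2754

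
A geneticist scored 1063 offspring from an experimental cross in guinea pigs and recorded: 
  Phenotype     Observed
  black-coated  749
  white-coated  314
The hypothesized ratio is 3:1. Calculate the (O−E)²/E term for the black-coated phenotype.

Total ratio parts = 4. Expected numbers out of 1063:
  black-coated: 1063 × 3/4 = 797.25
  white-coated: 1063 × 1/4 = 265.75
Contribution of black-coated: (749 − 797.25)² / 797.25 = 2.9201

2.920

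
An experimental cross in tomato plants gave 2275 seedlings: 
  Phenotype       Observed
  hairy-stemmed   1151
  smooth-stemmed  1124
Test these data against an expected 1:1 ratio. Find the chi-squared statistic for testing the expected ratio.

0.320

The 1:1 ratio has 2 parts, so with N = 2275 the expected counts are:
  hairy-stemmed: 2275 × 1/2 = 1137.5
  smooth-stemmed: 2275 × 1/2 = 1137.5
χ² = Σ (O − E)² / E
  hairy-stemmed: (1151 − 1137.5)² / 1137.5 = 0.1602
  smooth-stemmed: (1124 − 1137.5)² / 1137.5 = 0.1602
χ² = 0.1602 + 0.1602 = 0.3204 ≈ 0.320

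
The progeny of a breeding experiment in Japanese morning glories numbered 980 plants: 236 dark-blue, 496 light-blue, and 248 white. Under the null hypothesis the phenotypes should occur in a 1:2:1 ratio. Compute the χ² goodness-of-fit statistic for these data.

The 1:2:1 ratio has 4 parts, so with N = 980 the expected counts are:
  dark-blue: 980 × 1/4 = 245
  light-blue: 980 × 2/4 = 490
  white: 980 × 1/4 = 245
χ² = Σ (O − E)² / E
  dark-blue: (236 − 245)² / 245 = 0.3306
  light-blue: (496 − 490)² / 490 = 0.0735
  white: (248 − 245)² / 245 = 0.0367
χ² = 0.3306 + 0.0735 + 0.0367 = 0.4408 ≈ 0.441

0.441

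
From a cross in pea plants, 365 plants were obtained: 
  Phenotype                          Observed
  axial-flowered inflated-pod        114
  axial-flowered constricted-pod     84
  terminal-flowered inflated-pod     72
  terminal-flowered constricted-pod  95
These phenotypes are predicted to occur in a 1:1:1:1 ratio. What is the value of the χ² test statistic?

10.463

Under the 1:1:1:1 hypothesis (Σ ratio = 4, N = 365):
  axial-flowered inflated-pod: 365 × 1/4 = 91.25
  axial-flowered constricted-pod: 365 × 1/4 = 91.25
  terminal-flowered inflated-pod: 365 × 1/4 = 91.25
  terminal-flowered constricted-pod: 365 × 1/4 = 91.25
χ² = Σ (O − E)² / E
  axial-flowered inflated-pod: (114 − 91.25)² / 91.25 = 5.6719
  axial-flowered constricted-pod: (84 − 91.25)² / 91.25 = 0.5760
  terminal-flowered inflated-pod: (72 − 91.25)² / 91.25 = 4.0610
  terminal-flowered constricted-pod: (95 − 91.25)² / 91.25 = 0.1541
χ² = 5.6719 + 0.5760 + 4.0610 + 0.1541 = 10.463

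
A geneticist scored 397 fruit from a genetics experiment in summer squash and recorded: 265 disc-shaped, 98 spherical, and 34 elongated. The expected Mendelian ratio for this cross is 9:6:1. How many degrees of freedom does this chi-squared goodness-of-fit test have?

2

A goodness-of-fit test with 3 phenotype classes has df = 3 − 1 = 2.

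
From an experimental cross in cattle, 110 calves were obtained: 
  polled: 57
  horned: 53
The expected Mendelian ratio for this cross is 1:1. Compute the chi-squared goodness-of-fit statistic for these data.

0.145

The 1:1 ratio has 2 parts, so with N = 110 the expected counts are:
  polled: 110 × 1/2 = 55
  horned: 110 × 1/2 = 55
χ² = Σ (O − E)² / E
  polled: (57 − 55)² / 55 = 0.0727
  horned: (53 − 55)² / 55 = 0.0727
χ² = 0.0727 + 0.0727 = 0.1454 ≈ 0.145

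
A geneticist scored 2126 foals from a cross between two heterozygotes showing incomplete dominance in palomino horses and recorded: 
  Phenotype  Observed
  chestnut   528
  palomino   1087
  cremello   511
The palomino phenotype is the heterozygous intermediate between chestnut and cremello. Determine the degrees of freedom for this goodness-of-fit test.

2

With incomplete dominance, a heterozygote × heterozygote cross gives a 1:2:1 phenotypic ratio.
A goodness-of-fit test with 3 phenotype classes has df = 3 − 1 = 2.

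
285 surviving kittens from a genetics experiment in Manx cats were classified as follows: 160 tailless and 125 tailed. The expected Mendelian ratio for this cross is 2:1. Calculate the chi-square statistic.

14.211

The 2:1 ratio has 3 parts, so with N = 285 the expected counts are:
  tailless: 285 × 2/3 = 190
  tailed: 285 × 1/3 = 95
χ² = Σ (O − E)² / E
  tailless: (160 − 190)² / 190 = 4.7368
  tailed: (125 − 95)² / 95 = 9.4737
χ² = 4.7368 + 9.4737 = 14.2105 ≈ 14.211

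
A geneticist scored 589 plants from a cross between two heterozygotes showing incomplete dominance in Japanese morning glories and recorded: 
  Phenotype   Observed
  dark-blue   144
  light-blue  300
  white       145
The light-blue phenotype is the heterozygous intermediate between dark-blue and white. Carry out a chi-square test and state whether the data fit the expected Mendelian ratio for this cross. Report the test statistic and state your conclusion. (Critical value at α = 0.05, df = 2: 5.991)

With incomplete dominance, a heterozygote × heterozygote cross gives a 1:2:1 phenotypic ratio.
The 1:2:1 ratio has 4 parts, so with N = 589 the expected counts are:
  dark-blue: 589 × 1/4 = 147.25
  light-blue: 589 × 2/4 = 294.5
  white: 589 × 1/4 = 147.25
χ² = Σ (O − E)² / E
  dark-blue: (144 − 147.25)² / 147.25 = 0.0717
  light-blue: (300 − 294.5)² / 294.5 = 0.1027
  white: (145 − 147.25)² / 147.25 = 0.0344
χ² = 0.0717 + 0.1027 + 0.0344 = 0.2088 ≈ 0.209
Degrees of freedom = 3 − 1 = 2; critical value at α = 0.05 is 5.991.
Since 0.209 < 5.991, we fail to reject the null hypothesis — the data are consistent with the 1:2:1 ratio.

0.209; consistent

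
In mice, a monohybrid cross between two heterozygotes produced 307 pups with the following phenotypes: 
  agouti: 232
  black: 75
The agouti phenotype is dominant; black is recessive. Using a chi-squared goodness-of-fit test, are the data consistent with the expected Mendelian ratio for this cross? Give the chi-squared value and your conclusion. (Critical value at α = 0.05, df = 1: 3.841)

For a monohybrid cross between heterozygotes with complete dominance, the expected phenotypic ratio is 3:1.
The 3:1 ratio has 4 parts, so with N = 307 the expected counts are:
  agouti: 307 × 3/4 = 230.25
  black: 307 × 1/4 = 76.75
χ² = Σ (O − E)² / E
  agouti: (232 − 230.25)² / 230.25 = 0.0133
  black: (75 − 76.75)² / 76.75 = 0.0399
χ² = 0.0133 + 0.0399 = 0.0532 ≈ 0.053
Degrees of freedom = 2 − 1 = 1; critical value at α = 0.05 is 3.841.
Since 0.053 < 3.841, we fail to reject the null hypothesis — the data are consistent with the 3:1 ratio.

0.053; consistent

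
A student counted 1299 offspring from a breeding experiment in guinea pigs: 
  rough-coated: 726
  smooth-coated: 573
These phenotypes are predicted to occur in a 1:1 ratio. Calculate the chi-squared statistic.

18.021

Expected counts for N = 1299 under a 1:1 ratio (total parts = 2):
  rough-coated: 1299 × 1/2 = 649.5
  smooth-coated: 1299 × 1/2 = 649.5
χ² = Σ (O − E)² / E
  rough-coated: (726 − 649.5)² / 649.5 = 9.0104
  smooth-coated: (573 − 649.5)² / 649.5 = 9.0104
χ² = 9.0104 + 9.0104 = 18.0208 ≈ 18.021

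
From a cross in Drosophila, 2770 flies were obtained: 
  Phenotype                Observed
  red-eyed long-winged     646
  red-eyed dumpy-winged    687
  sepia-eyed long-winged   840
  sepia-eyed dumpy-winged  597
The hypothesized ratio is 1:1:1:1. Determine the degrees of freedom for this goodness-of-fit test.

A goodness-of-fit test with 4 phenotype classes has df = 4 − 1 = 3.

3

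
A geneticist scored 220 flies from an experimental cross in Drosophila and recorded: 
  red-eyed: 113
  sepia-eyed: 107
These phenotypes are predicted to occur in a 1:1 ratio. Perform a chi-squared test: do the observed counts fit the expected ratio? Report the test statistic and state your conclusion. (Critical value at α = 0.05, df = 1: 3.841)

Expected counts for N = 220 under a 1:1 ratio (total parts = 2):
  red-eyed: 220 × 1/2 = 110
  sepia-eyed: 220 × 1/2 = 110
χ² = Σ (O − E)² / E
  red-eyed: (113 − 110)² / 110 = 0.0818
  sepia-eyed: (107 − 110)² / 110 = 0.0818
χ² = 0.0818 + 0.0818 = 0.1636 ≈ 0.164
Degrees of freedom = 2 − 1 = 1; critical value at α = 0.05 is 3.841.
Since 0.164 < 3.841, we fail to reject the null hypothesis — the data are consistent with the 1:1 ratio.

0.164; consistent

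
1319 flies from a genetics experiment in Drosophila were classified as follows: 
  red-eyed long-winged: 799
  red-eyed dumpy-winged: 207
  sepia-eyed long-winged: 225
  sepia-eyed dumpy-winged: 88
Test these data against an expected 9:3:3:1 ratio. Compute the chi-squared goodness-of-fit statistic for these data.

Under the 9:3:3:1 hypothesis (Σ ratio = 16, N = 1319):
  red-eyed long-winged: 1319 × 9/16 = 741.9375
  red-eyed dumpy-winged: 1319 × 3/16 = 247.3125
  sepia-eyed long-winged: 1319 × 3/16 = 247.3125
  sepia-eyed dumpy-winged: 1319 × 1/16 = 82.4375
χ² = Σ (O − E)² / E
  red-eyed long-winged: (799 − 741.9375)² / 741.9375 = 4.3887
  red-eyed dumpy-winged: (207 − 247.3125)² / 247.3125 = 6.5710
  sepia-eyed long-winged: (225 − 247.3125)² / 247.3125 = 2.0130
  sepia-eyed dumpy-winged: (88 − 82.4375)² / 82.4375 = 0.3753
χ² = 4.3887 + 6.5710 + 2.0130 + 0.3753 = 13.348

13.348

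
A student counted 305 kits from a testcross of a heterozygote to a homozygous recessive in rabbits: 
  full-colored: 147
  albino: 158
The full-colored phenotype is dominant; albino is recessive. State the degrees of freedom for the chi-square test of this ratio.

1

A testcross of a heterozygote (Aa × aa) gives a 1:1 phenotypic ratio.
A goodness-of-fit test with 2 phenotype classes has df = 2 − 1 = 1.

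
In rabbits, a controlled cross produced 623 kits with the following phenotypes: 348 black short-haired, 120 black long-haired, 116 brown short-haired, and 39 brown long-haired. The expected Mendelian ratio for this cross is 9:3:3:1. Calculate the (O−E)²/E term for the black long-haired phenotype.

0.087

The 9:3:3:1 ratio has 16 parts, so with N = 623 the expected counts are:
  black short-haired: 623 × 9/16 = 350.4375
  black long-haired: 623 × 3/16 = 116.8125
  brown short-haired: 623 × 3/16 = 116.8125
  brown long-haired: 623 × 1/16 = 38.9375
Contribution of black long-haired: (120 − 116.8125)² / 116.8125 = 0.0870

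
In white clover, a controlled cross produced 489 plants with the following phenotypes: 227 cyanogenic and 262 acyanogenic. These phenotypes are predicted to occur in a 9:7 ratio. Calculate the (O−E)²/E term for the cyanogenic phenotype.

The 9:7 ratio has 16 parts, so with N = 489 the expected counts are:
  cyanogenic: 489 × 9/16 = 275.0625
  acyanogenic: 489 × 7/16 = 213.9375
Contribution of cyanogenic: (227 − 275.0625)² / 275.0625 = 8.3981

8.398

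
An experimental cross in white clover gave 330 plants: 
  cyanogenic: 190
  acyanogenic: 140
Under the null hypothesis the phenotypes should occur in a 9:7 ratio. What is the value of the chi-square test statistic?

The 9:7 ratio has 16 parts, so with N = 330 the expected counts are:
  cyanogenic: 330 × 9/16 = 185.625
  acyanogenic: 330 × 7/16 = 144.375
χ² = Σ (O − E)² / E
  cyanogenic: (190 − 185.625)² / 185.625 = 0.1031
  acyanogenic: (140 − 144.375)² / 144.375 = 0.1326
χ² = 0.1031 + 0.1326 = 0.2357 ≈ 0.236

0.236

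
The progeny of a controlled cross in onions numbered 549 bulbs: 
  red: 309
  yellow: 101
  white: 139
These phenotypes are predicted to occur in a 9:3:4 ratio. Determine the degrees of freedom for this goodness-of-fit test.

2

A goodness-of-fit test with 3 phenotype classes has df = 3 − 1 = 2.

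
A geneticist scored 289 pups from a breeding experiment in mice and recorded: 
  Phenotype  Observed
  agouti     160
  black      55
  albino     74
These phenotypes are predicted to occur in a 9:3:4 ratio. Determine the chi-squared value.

0.095

Expected counts for N = 289 under a 9:3:4 ratio (total parts = 16):
  agouti: 289 × 9/16 = 162.5625
  black: 289 × 3/16 = 54.1875
  albino: 289 × 4/16 = 72.25
χ² = Σ (O − E)² / E
  agouti: (160 − 162.5625)² / 162.5625 = 0.0404
  black: (55 − 54.1875)² / 54.1875 = 0.0122
  albino: (74 − 72.25)² / 72.25 = 0.0424
χ² = 0.0404 + 0.0122 + 0.0424 = 0.095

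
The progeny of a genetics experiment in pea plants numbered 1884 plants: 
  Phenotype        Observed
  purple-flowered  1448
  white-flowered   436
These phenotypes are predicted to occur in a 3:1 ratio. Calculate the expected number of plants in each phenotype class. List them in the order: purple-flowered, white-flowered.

1413, 471

Total ratio parts = 4. Expected numbers out of 1884:
  purple-flowered: 1884 × 3/4 = 1413
  white-flowered: 1884 × 1/4 = 471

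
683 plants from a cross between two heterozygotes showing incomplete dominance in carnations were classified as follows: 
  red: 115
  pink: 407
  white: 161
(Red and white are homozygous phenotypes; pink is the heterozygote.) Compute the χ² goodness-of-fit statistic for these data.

With incomplete dominance, a heterozygote × heterozygote cross gives a 1:2:1 phenotypic ratio.
Under the 1:2:1 hypothesis (Σ ratio = 4, N = 683):
  red: 683 × 1/4 = 170.75
  pink: 683 × 2/4 = 341.5
  white: 683 × 1/4 = 170.75
χ² = Σ (O − E)² / E
  red: (115 − 170.75)² / 170.75 = 18.2024
  pink: (407 − 341.5)² / 341.5 = 12.5630
  white: (161 − 170.75)² / 170.75 = 0.5567
χ² = 18.2024 + 12.5630 + 0.5567 = 31.3221 ≈ 31.322

31.322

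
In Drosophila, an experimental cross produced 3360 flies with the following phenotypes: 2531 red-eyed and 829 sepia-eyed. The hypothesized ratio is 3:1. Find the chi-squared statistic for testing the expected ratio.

Total ratio parts = 4. Expected numbers out of 3360:
  red-eyed: 3360 × 3/4 = 2520
  sepia-eyed: 3360 × 1/4 = 840
χ² = Σ (O − E)² / E
  red-eyed: (2531 − 2520)² / 2520 = 0.0480
  sepia-eyed: (829 − 840)² / 840 = 0.1440
χ² = 0.0480 + 0.1440 = 0.192

0.192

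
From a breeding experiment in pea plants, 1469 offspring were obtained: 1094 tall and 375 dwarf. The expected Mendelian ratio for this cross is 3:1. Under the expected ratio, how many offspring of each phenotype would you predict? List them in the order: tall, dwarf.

1101.75, 367.25

Total ratio parts = 4. Expected numbers out of 1469:
  tall: 1469 × 3/4 = 1101.75
  dwarf: 1469 × 1/4 = 367.25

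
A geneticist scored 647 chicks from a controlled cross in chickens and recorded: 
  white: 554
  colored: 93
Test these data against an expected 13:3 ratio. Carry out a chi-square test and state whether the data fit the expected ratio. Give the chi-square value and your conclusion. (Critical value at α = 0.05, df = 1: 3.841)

Total ratio parts = 16. Expected numbers out of 647:
  white: 647 × 13/16 = 525.6875
  colored: 647 × 3/16 = 121.3125
χ² = Σ (O − E)² / E
  white: (554 − 525.6875)² / 525.6875 = 1.5249
  colored: (93 − 121.3125)² / 121.3125 = 6.6077
χ² = 1.5249 + 6.6077 = 8.1326 ≈ 8.133
Degrees of freedom = 2 − 1 = 1; critical value at α = 0.05 is 3.841.
Since 8.133 > 3.841, we reject the null hypothesis — the data do not fit the 13:3 ratio.

8.133; not consistent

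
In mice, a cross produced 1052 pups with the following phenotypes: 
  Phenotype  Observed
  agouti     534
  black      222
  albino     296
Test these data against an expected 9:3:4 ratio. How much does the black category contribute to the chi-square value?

Under the 9:3:4 hypothesis (Σ ratio = 16, N = 1052):
  agouti: 1052 × 9/16 = 591.75
  black: 1052 × 3/16 = 197.25
  albino: 1052 × 4/16 = 263
Contribution of black: (222 − 197.25)² / 197.25 = 3.1055

3.106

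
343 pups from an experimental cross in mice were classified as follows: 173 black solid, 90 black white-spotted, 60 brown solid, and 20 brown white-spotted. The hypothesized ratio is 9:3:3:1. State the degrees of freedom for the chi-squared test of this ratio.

A goodness-of-fit test with 4 phenotype classes has df = 4 − 1 = 3.

3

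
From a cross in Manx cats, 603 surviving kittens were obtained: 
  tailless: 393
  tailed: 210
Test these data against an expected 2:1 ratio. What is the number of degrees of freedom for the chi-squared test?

1

A goodness-of-fit test with 2 phenotype classes has df = 2 − 1 = 1.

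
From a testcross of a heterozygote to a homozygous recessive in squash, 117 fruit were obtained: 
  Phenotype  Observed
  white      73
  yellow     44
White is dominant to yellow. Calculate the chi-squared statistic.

A testcross of a heterozygote (Aa × aa) gives a 1:1 phenotypic ratio.
Under the 1:1 hypothesis (Σ ratio = 2, N = 117):
  white: 117 × 1/2 = 58.5
  yellow: 117 × 1/2 = 58.5
χ² = Σ (O − E)² / E
  white: (73 − 58.5)² / 58.5 = 3.5940
  yellow: (44 − 58.5)² / 58.5 = 3.5940
χ² = 3.5940 + 3.5940 = 7.188

7.188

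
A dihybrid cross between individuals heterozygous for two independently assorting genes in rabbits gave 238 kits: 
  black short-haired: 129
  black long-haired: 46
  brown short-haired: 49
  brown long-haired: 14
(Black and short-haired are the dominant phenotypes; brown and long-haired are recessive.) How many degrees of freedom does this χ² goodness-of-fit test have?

3

A dihybrid F₂ with independent assortment and complete dominance at both loci gives a 9:3:3:1 phenotypic ratio.
A goodness-of-fit test with 4 phenotype classes has df = 4 − 1 = 3.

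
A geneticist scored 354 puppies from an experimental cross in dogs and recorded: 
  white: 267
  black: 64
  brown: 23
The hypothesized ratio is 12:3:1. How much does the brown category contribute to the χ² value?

0.035

The 12:3:1 ratio has 16 parts, so with N = 354 the expected counts are:
  white: 354 × 12/16 = 265.5
  black: 354 × 3/16 = 66.375
  brown: 354 × 1/16 = 22.125
Contribution of brown: (23 − 22.125)² / 22.125 = 0.0346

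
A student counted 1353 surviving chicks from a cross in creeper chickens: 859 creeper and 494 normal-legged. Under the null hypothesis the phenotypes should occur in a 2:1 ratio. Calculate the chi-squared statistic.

Total ratio parts = 3. Expected numbers out of 1353:
  creeper: 1353 × 2/3 = 902
  normal-legged: 1353 × 1/3 = 451
χ² = Σ (O − E)² / E
  creeper: (859 − 902)² / 902 = 2.0499
  normal-legged: (494 − 451)² / 451 = 4.0998
χ² = 2.0499 + 4.0998 = 6.1497 ≈ 6.150

6.150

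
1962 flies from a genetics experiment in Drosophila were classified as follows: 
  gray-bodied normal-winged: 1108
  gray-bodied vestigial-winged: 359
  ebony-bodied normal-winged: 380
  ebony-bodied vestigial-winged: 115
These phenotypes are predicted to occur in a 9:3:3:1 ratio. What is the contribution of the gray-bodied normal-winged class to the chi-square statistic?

0.017

Total ratio parts = 16. Expected numbers out of 1962:
  gray-bodied normal-winged: 1962 × 9/16 = 1103.625
  gray-bodied vestigial-winged: 1962 × 3/16 = 367.875
  ebony-bodied normal-winged: 1962 × 3/16 = 367.875
  ebony-bodied vestigial-winged: 1962 × 1/16 = 122.625
Contribution of gray-bodied normal-winged: (1108 − 1103.625)² / 1103.625 = 0.0173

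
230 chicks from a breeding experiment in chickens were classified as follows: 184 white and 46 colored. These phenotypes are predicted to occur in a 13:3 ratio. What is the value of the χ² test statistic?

Expected counts for N = 230 under a 13:3 ratio (total parts = 16):
  white: 230 × 13/16 = 186.875
  colored: 230 × 3/16 = 43.125
χ² = Σ (O − E)² / E
  white: (184 − 186.875)² / 186.875 = 0.0442
  colored: (46 − 43.125)² / 43.125 = 0.1917
χ² = 0.0442 + 0.1917 = 0.2359 ≈ 0.236

0.236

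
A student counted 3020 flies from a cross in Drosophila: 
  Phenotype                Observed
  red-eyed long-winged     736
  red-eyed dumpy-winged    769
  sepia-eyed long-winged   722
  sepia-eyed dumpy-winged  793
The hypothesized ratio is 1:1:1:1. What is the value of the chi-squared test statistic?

Total ratio parts = 4. Expected numbers out of 3020:
  red-eyed long-winged: 3020 × 1/4 = 755
  red-eyed dumpy-winged: 3020 × 1/4 = 755
  sepia-eyed long-winged: 3020 × 1/4 = 755
  sepia-eyed dumpy-winged: 3020 × 1/4 = 755
χ² = Σ (O − E)² / E
  red-eyed long-winged: (736 − 755)² / 755 = 0.4781
  red-eyed dumpy-winged: (769 − 755)² / 755 = 0.2596
  sepia-eyed long-winged: (722 − 755)² / 755 = 1.4424
  sepia-eyed dumpy-winged: (793 − 755)² / 755 = 1.9126
χ² = 0.4781 + 0.2596 + 1.4424 + 1.9126 = 4.0927 ≈ 4.093

4.093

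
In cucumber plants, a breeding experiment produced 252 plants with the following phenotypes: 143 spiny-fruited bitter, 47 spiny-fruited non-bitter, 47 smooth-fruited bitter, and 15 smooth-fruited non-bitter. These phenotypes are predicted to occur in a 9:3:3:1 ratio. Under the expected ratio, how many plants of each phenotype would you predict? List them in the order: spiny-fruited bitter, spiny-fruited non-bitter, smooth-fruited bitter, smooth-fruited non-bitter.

Expected counts for N = 252 under a 9:3:3:1 ratio (total parts = 16):
  spiny-fruited bitter: 252 × 9/16 = 141.75
  spiny-fruited non-bitter: 252 × 3/16 = 47.25
  smooth-fruited bitter: 252 × 3/16 = 47.25
  smooth-fruited non-bitter: 252 × 1/16 = 15.75

141.75, 47.25, 47.25, 15.75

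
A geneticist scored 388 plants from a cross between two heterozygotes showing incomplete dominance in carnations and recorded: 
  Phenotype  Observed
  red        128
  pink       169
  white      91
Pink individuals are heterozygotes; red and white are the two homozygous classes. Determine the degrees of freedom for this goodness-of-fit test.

2

With incomplete dominance, a heterozygote × heterozygote cross gives a 1:2:1 phenotypic ratio.
A goodness-of-fit test with 3 phenotype classes has df = 3 − 1 = 2.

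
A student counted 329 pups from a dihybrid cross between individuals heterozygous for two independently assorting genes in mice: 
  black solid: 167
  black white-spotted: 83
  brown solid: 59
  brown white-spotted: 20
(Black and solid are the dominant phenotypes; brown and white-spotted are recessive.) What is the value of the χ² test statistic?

A dihybrid F₂ with independent assortment and complete dominance at both loci gives a 9:3:3:1 phenotypic ratio.
The 9:3:3:1 ratio has 16 parts, so with N = 329 the expected counts are:
  black solid: 329 × 9/16 = 185.0625
  black white-spotted: 329 × 3/16 = 61.6875
  brown solid: 329 × 3/16 = 61.6875
  brown white-spotted: 329 × 1/16 = 20.5625
χ² = Σ (O − E)² / E
  black solid: (167 − 185.0625)² / 185.0625 = 1.7629
  black white-spotted: (83 − 61.6875)² / 61.6875 = 7.3633
  brown solid: (59 − 61.6875)² / 61.6875 = 0.1171
  brown white-spotted: (20 − 20.5625)² / 20.5625 = 0.0154
χ² = 1.7629 + 7.3633 + 0.1171 + 0.0154 = 9.2587 ≈ 9.259

9.259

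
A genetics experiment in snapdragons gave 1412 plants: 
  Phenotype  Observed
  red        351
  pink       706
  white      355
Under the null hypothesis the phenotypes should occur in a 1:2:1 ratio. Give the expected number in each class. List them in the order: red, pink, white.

353, 706, 353

The 1:2:1 ratio has 4 parts, so with N = 1412 the expected counts are:
  red: 1412 × 1/4 = 353
  pink: 1412 × 2/4 = 706
  white: 1412 × 1/4 = 353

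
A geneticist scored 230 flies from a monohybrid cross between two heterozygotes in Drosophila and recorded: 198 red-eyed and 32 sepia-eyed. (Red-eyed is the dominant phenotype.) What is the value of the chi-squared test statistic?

For a monohybrid cross between heterozygotes with complete dominance, the expected phenotypic ratio is 3:1.
Total ratio parts = 4. Expected numbers out of 230:
  red-eyed: 230 × 3/4 = 172.5
  sepia-eyed: 230 × 1/4 = 57.5
χ² = Σ (O − E)² / E
  red-eyed: (198 − 172.5)² / 172.5 = 3.7696
  sepia-eyed: (32 − 57.5)² / 57.5 = 11.3087
χ² = 3.7696 + 11.3087 = 15.0783 ≈ 15.078

15.078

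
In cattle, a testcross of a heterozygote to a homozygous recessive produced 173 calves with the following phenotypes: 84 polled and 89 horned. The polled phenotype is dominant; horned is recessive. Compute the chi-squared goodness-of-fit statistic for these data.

A testcross of a heterozygote (Aa × aa) gives a 1:1 phenotypic ratio.
The 1:1 ratio has 2 parts, so with N = 173 the expected counts are:
  polled: 173 × 1/2 = 86.5
  horned: 173 × 1/2 = 86.5
χ² = Σ (O − E)² / E
  polled: (84 − 86.5)² / 86.5 = 0.0723
  horned: (89 − 86.5)² / 86.5 = 0.0723
χ² = 0.0723 + 0.0723 = 0.1446 ≈ 0.145

0.145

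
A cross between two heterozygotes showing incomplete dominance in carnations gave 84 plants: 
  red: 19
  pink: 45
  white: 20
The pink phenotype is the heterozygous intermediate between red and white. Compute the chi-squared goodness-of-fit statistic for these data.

With incomplete dominance, a heterozygote × heterozygote cross gives a 1:2:1 phenotypic ratio.
Under the 1:2:1 hypothesis (Σ ratio = 4, N = 84):
  red: 84 × 1/4 = 21
  pink: 84 × 2/4 = 42
  white: 84 × 1/4 = 21
χ² = Σ (O − E)² / E
  red: (19 − 21)² / 21 = 0.1905
  pink: (45 − 42)² / 42 = 0.2143
  white: (20 − 21)² / 21 = 0.0476
χ² = 0.1905 + 0.2143 + 0.0476 = 0.4524 ≈ 0.452

0.452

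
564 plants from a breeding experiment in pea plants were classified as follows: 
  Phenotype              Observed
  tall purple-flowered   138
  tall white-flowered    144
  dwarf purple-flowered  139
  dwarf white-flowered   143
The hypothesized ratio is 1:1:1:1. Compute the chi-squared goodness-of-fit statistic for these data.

Expected counts for N = 564 under a 1:1:1:1 ratio (total parts = 4):
  tall purple-flowered: 564 × 1/4 = 141
  tall white-flowered: 564 × 1/4 = 141
  dwarf purple-flowered: 564 × 1/4 = 141
  dwarf white-flowered: 564 × 1/4 = 141
χ² = Σ (O − E)² / E
  tall purple-flowered: (138 − 141)² / 141 = 0.0638
  tall white-flowered: (144 − 141)² / 141 = 0.0638
  dwarf purple-flowered: (139 − 141)² / 141 = 0.0284
  dwarf white-flowered: (143 − 141)² / 141 = 0.0284
χ² = 0.0638 + 0.0638 + 0.0284 + 0.0284 = 0.1844 ≈ 0.184

0.184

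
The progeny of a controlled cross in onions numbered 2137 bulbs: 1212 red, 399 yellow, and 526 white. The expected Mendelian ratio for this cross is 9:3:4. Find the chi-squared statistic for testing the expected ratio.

Under the 9:3:4 hypothesis (Σ ratio = 16, N = 2137):
  red: 2137 × 9/16 = 1202.0625
  yellow: 2137 × 3/16 = 400.6875
  white: 2137 × 4/16 = 534.25
χ² = Σ (O − E)² / E
  red: (1212 − 1202.0625)² / 1202.0625 = 0.0822
  yellow: (399 − 400.6875)² / 400.6875 = 0.0071
  white: (526 − 534.25)² / 534.25 = 0.1274
χ² = 0.0822 + 0.0071 + 0.1274 = 0.2167 ≈ 0.217

0.217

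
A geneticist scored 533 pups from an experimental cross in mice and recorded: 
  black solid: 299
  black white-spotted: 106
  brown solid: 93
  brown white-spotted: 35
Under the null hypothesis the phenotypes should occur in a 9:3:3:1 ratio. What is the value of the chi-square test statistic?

Total ratio parts = 16. Expected numbers out of 533:
  black solid: 533 × 9/16 = 299.8125
  black white-spotted: 533 × 3/16 = 99.9375
  brown solid: 533 × 3/16 = 99.9375
  brown white-spotted: 533 × 1/16 = 33.3125
χ² = Σ (O − E)² / E
  black solid: (299 − 299.8125)² / 299.8125 = 0.0022
  black white-spotted: (106 − 99.9375)² / 99.9375 = 0.3678
  brown solid: (93 − 99.9375)² / 99.9375 = 0.4816
  brown white-spotted: (35 − 33.3125)² / 33.3125 = 0.0855
χ² = 0.0022 + 0.3678 + 0.4816 + 0.0855 = 0.9371 ≈ 0.937

0.937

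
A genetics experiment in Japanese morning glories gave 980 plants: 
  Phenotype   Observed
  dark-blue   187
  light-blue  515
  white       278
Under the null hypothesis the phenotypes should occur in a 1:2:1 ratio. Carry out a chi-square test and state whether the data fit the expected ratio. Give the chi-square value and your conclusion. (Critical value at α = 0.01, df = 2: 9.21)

Expected counts for N = 980 under a 1:2:1 ratio (total parts = 4):
  dark-blue: 980 × 1/4 = 245
  light-blue: 980 × 2/4 = 490
  white: 980 × 1/4 = 245
χ² = Σ (O − E)² / E
  dark-blue: (187 − 245)² / 245 = 13.7306
  light-blue: (515 − 490)² / 490 = 1.2755
  white: (278 − 245)² / 245 = 4.4449
χ² = 13.7306 + 1.2755 + 4.4449 = 19.451
Degrees of freedom = 3 − 1 = 2; critical value at α = 0.01 is 9.21.
Since 19.451 > 9.21, we reject the null hypothesis — the data do not fit the 1:2:1 ratio.

19.451; not consistent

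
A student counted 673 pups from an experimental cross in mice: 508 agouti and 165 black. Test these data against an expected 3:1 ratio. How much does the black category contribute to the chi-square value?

0.063

Under the 3:1 hypothesis (Σ ratio = 4, N = 673):
  agouti: 673 × 3/4 = 504.75
  black: 673 × 1/4 = 168.25
Contribution of black: (165 − 168.25)² / 168.25 = 0.0628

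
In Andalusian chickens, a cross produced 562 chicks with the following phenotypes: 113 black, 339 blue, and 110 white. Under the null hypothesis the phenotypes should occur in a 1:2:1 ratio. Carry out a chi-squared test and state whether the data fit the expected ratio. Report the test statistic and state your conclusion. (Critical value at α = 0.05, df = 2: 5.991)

23.975; not consistent

The 1:2:1 ratio has 4 parts, so with N = 562 the expected counts are:
  black: 562 × 1/4 = 140.5
  blue: 562 × 2/4 = 281
  white: 562 × 1/4 = 140.5
χ² = Σ (O − E)² / E
  black: (113 − 140.5)² / 140.5 = 5.3826
  blue: (339 − 281)² / 281 = 11.9715
  white: (110 − 140.5)² / 140.5 = 6.6210
χ² = 5.3826 + 11.9715 + 6.6210 = 23.9751 ≈ 23.975
Degrees of freedom = 3 − 1 = 2; critical value at α = 0.05 is 5.991.
Since 23.975 > 5.991, we reject the null hypothesis — the data do not fit the 1:2:1 ratio.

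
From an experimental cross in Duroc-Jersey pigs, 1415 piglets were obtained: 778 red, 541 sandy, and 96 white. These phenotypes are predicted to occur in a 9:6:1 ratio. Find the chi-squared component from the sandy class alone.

0.203

Total ratio parts = 16. Expected numbers out of 1415:
  red: 1415 × 9/16 = 795.9375
  sandy: 1415 × 6/16 = 530.625
  white: 1415 × 1/16 = 88.4375
Contribution of sandy: (541 − 530.625)² / 530.625 = 0.2029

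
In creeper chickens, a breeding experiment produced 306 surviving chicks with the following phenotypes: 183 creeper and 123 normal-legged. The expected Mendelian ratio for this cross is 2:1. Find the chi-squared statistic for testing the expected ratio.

6.485

Expected counts for N = 306 under a 2:1 ratio (total parts = 3):
  creeper: 306 × 2/3 = 204
  normal-legged: 306 × 1/3 = 102
χ² = Σ (O − E)² / E
  creeper: (183 − 204)² / 204 = 2.1618
  normal-legged: (123 − 102)² / 102 = 4.3235
χ² = 2.1618 + 4.3235 = 6.4853 ≈ 6.485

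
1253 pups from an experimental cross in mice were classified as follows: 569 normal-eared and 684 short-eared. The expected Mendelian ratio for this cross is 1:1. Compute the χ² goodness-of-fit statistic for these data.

10.555

Expected counts for N = 1253 under a 1:1 ratio (total parts = 2):
  normal-eared: 1253 × 1/2 = 626.5
  short-eared: 1253 × 1/2 = 626.5
χ² = Σ (O − E)² / E
  normal-eared: (569 − 626.5)² / 626.5 = 5.2773
  short-eared: (684 − 626.5)² / 626.5 = 5.2773
χ² = 5.2773 + 5.2773 = 10.5546 ≈ 10.555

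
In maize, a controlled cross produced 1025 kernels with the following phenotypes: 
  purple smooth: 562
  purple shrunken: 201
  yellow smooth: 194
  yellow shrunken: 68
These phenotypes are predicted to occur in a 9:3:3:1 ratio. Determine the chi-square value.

1.031

Under the 9:3:3:1 hypothesis (Σ ratio = 16, N = 1025):
  purple smooth: 1025 × 9/16 = 576.5625
  purple shrunken: 1025 × 3/16 = 192.1875
  yellow smooth: 1025 × 3/16 = 192.1875
  yellow shrunken: 1025 × 1/16 = 64.0625
χ² = Σ (O − E)² / E
  purple smooth: (562 − 576.5625)² / 576.5625 = 0.3678
  purple shrunken: (201 − 192.1875)² / 192.1875 = 0.4041
  yellow smooth: (194 − 192.1875)² / 192.1875 = 0.0171
  yellow shrunken: (68 − 64.0625)² / 64.0625 = 0.2420
χ² = 0.3678 + 0.4041 + 0.0171 + 0.2420 = 1.031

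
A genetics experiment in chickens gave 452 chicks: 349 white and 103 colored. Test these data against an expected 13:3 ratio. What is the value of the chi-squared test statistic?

Total ratio parts = 16. Expected numbers out of 452:
  white: 452 × 13/16 = 367.25
  colored: 452 × 3/16 = 84.75
χ² = Σ (O − E)² / E
  white: (349 − 367.25)² / 367.25 = 0.9069
  colored: (103 − 84.75)² / 84.75 = 3.9299
χ² = 0.9069 + 3.9299 = 4.8368 ≈ 4.837

4.837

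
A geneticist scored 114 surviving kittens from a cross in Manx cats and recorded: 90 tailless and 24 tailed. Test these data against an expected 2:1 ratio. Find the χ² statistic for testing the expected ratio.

7.737

Total ratio parts = 3. Expected numbers out of 114:
  tailless: 114 × 2/3 = 76
  tailed: 114 × 1/3 = 38
χ² = Σ (O − E)² / E
  tailless: (90 − 76)² / 76 = 2.5789
  tailed: (24 − 38)² / 38 = 5.1579
χ² = 2.5789 + 5.1579 = 7.7368 ≈ 7.737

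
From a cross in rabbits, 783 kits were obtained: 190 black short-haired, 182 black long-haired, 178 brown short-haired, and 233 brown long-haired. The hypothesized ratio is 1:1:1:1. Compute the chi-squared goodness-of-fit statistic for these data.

The 1:1:1:1 ratio has 4 parts, so with N = 783 the expected counts are:
  black short-haired: 783 × 1/4 = 195.75
  black long-haired: 783 × 1/4 = 195.75
  brown short-haired: 783 × 1/4 = 195.75
  brown long-haired: 783 × 1/4 = 195.75
χ² = Σ (O − E)² / E
  black short-haired: (190 − 195.75)² / 195.75 = 0.1689
  black long-haired: (182 − 195.75)² / 195.75 = 0.9658
  brown short-haired: (178 − 195.75)² / 195.75 = 1.6095
  brown long-haired: (233 − 195.75)² / 195.75 = 7.0884
χ² = 0.1689 + 0.9658 + 1.6095 + 7.0884 = 9.8326 ≈ 9.833

9.833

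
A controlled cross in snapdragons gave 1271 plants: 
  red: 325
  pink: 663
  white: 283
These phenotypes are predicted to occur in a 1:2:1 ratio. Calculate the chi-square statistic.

Expected counts for N = 1271 under a 1:2:1 ratio (total parts = 4):
  red: 1271 × 1/4 = 317.75
  pink: 1271 × 2/4 = 635.5
  white: 1271 × 1/4 = 317.75
χ² = Σ (O − E)² / E
  red: (325 − 317.75)² / 317.75 = 0.1654
  pink: (663 − 635.5)² / 635.5 = 1.1900
  white: (283 − 317.75)² / 317.75 = 3.8004
χ² = 0.1654 + 1.1900 + 3.8004 = 5.1558 ≈ 5.156

5.156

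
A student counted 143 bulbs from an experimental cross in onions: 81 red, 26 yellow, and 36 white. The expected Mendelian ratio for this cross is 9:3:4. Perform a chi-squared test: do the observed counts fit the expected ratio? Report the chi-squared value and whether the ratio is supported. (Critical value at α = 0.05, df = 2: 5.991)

0.030; consistent

Under the 9:3:4 hypothesis (Σ ratio = 16, N = 143):
  red: 143 × 9/16 = 80.4375
  yellow: 143 × 3/16 = 26.8125
  white: 143 × 4/16 = 35.75
χ² = Σ (O − E)² / E
  red: (81 − 80.4375)² / 80.4375 = 0.0039
  yellow: (26 − 26.8125)² / 26.8125 = 0.0246
  white: (36 − 35.75)² / 35.75 = 0.0017
χ² = 0.0039 + 0.0246 + 0.0017 = 0.0302 ≈ 0.030
Degrees of freedom = 3 − 1 = 2; critical value at α = 0.05 is 5.991.
Since 0.030 < 5.991, we fail to reject the null hypothesis — the data are consistent with the 9:3:4 ratio.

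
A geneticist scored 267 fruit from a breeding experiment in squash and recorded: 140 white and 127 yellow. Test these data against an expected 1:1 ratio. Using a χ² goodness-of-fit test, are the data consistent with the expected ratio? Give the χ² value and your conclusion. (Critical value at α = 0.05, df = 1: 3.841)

0.633; consistent

Total ratio parts = 2. Expected numbers out of 267:
  white: 267 × 1/2 = 133.5
  yellow: 267 × 1/2 = 133.5
χ² = Σ (O − E)² / E
  white: (140 − 133.5)² / 133.5 = 0.3165
  yellow: (127 − 133.5)² / 133.5 = 0.3165
χ² = 0.3165 + 0.3165 = 0.633
Degrees of freedom = 2 − 1 = 1; critical value at α = 0.05 is 3.841.
Since 0.633 < 3.841, we fail to reject the null hypothesis — the data are consistent with the 1:1 ratio.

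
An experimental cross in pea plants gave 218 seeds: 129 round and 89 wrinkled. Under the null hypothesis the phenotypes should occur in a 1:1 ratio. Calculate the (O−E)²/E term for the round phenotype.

Total ratio parts = 2. Expected numbers out of 218:
  round: 218 × 1/2 = 109
  wrinkled: 218 × 1/2 = 109
Contribution of round: (129 − 109)² / 109 = 3.6697

3.670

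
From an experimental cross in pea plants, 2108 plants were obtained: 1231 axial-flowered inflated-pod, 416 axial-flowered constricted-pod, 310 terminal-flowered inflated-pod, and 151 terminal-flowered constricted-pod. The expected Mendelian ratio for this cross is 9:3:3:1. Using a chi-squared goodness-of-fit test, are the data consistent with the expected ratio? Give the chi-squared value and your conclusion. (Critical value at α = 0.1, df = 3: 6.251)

Total ratio parts = 16. Expected numbers out of 2108:
  axial-flowered inflated-pod: 2108 × 9/16 = 1185.75
  axial-flowered constricted-pod: 2108 × 3/16 = 395.25
  terminal-flowered inflated-pod: 2108 × 3/16 = 395.25
  terminal-flowered constricted-pod: 2108 × 1/16 = 131.75
χ² = Σ (O − E)² / E
  axial-flowered inflated-pod: (1231 − 1185.75)² / 1185.75 = 1.7268
  axial-flowered constricted-pod: (416 − 395.25)² / 395.25 = 1.0893
  terminal-flowered inflated-pod: (310 − 395.25)² / 395.25 = 18.3873
  terminal-flowered constricted-pod: (151 − 131.75)² / 131.75 = 2.8126
χ² = 1.7268 + 1.0893 + 18.3873 + 2.8126 = 24.016
Degrees of freedom = 4 − 1 = 3; critical value at α = 0.1 is 6.251.
Since 24.016 > 6.251, we reject the null hypothesis — the data do not fit the 9:3:3:1 ratio.

24.016; not consistent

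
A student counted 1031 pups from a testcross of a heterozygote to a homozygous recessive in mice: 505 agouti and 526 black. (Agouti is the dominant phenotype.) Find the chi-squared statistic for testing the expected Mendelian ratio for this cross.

A testcross of a heterozygote (Aa × aa) gives a 1:1 phenotypic ratio.
The 1:1 ratio has 2 parts, so with N = 1031 the expected counts are:
  agouti: 1031 × 1/2 = 515.5
  black: 1031 × 1/2 = 515.5
χ² = Σ (O − E)² / E
  agouti: (505 − 515.5)² / 515.5 = 0.2139
  black: (526 − 515.5)² / 515.5 = 0.2139
χ² = 0.2139 + 0.2139 = 0.4278 ≈ 0.428

0.428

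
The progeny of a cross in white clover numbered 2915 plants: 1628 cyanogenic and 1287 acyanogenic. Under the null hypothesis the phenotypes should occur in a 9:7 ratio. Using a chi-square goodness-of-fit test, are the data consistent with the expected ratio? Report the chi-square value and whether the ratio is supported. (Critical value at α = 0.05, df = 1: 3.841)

0.190; consistent

Expected counts for N = 2915 under a 9:7 ratio (total parts = 16):
  cyanogenic: 2915 × 9/16 = 1639.6875
  acyanogenic: 2915 × 7/16 = 1275.3125
χ² = Σ (O − E)² / E
  cyanogenic: (1628 − 1639.6875)² / 1639.6875 = 0.0833
  acyanogenic: (1287 − 1275.3125)² / 1275.3125 = 0.1071
χ² = 0.0833 + 0.1071 = 0.1904 ≈ 0.190
Degrees of freedom = 2 − 1 = 1; critical value at α = 0.05 is 3.841.
Since 0.190 < 3.841, we fail to reject the null hypothesis — the data are consistent with the 9:7 ratio.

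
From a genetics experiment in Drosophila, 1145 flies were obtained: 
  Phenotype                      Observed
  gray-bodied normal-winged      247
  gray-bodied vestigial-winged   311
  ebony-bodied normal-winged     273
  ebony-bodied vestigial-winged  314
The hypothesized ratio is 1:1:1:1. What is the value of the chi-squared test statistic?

10.825

Under the 1:1:1:1 hypothesis (Σ ratio = 4, N = 1145):
  gray-bodied normal-winged: 1145 × 1/4 = 286.25
  gray-bodied vestigial-winged: 1145 × 1/4 = 286.25
  ebony-bodied normal-winged: 1145 × 1/4 = 286.25
  ebony-bodied vestigial-winged: 1145 × 1/4 = 286.25
χ² = Σ (O − E)² / E
  gray-bodied normal-winged: (247 − 286.25)² / 286.25 = 5.3819
  gray-bodied vestigial-winged: (311 − 286.25)² / 286.25 = 2.1400
  ebony-bodied normal-winged: (273 − 286.25)² / 286.25 = 0.6133
  ebony-bodied vestigial-winged: (314 − 286.25)² / 286.25 = 2.6902
χ² = 5.3819 + 2.1400 + 0.6133 + 2.6902 = 10.8254 ≈ 10.825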